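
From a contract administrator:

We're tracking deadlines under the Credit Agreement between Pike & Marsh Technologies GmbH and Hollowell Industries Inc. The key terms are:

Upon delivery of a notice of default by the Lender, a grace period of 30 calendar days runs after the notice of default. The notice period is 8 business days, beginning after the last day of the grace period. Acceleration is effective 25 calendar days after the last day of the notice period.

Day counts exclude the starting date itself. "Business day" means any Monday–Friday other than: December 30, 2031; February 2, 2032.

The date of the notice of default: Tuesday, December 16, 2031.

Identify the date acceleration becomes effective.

February 21, 2032

The last day of the grace period: December 16, 2031 + 30 days = January 15, 2032.
From Thursday, January 15, 2032, 8 business days (Jan 16, Jan 19, Jan 20, Jan 21, Jan 22, Jan 23, Jan 26, Jan 27, skipping weekends) brings us to Tuesday, January 27, 2032, which is the last day of the notice period.
Adding 25 calendar days to January 27, 2032 gives February 21, 2032, which is the date acceleration becomes effective.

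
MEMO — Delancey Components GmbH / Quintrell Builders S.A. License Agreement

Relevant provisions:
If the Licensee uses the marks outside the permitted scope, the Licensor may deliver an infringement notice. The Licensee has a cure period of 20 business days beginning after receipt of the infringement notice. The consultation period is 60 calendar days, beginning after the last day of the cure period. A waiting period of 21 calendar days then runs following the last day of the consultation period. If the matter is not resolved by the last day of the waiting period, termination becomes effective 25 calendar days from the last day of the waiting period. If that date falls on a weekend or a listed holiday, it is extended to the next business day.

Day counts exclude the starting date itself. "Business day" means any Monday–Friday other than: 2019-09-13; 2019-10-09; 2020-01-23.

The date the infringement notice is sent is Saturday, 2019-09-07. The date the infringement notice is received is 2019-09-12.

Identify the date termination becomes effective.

2020-01-28

The last day of the cure period: counting 20 business days from Thursday, 2019-09-12 (Sep 16, Sep 17, Sep 18, Sep 19, …, Oct 10, Oct 11, Oct 14, skipping weekends and the listed holidays on Sep 13, Oct 9) reaches Monday, 2019-10-14.
The last day of the consultation period: 60 calendar days after 2019-10-14 is 2019-12-13.
The last day of the waiting period: 2019-12-13 + 21 days = 2020-01-03.
The date termination becomes effective: 25 calendar days after 2020-01-03 is 2020-01-28. 2020-01-28 is a Tuesday and is not a listed holiday, so no roll-forward applies.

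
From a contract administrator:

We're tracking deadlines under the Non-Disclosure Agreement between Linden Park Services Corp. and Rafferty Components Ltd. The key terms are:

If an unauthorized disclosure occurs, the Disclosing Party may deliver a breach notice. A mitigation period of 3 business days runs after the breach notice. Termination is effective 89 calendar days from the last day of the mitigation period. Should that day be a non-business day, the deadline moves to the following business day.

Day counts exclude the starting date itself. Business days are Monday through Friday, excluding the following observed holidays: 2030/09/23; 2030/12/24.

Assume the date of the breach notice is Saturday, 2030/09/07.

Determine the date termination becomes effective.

The last day of the mitigation period: 3 business days after Saturday, 2030/09/07, skipping weekends — Sep 9, Sep 10, Sep 11 — lands on Wednesday, 2030/09/11.
Adding 89 calendar days to 2030/09/11 gives 2030/12/09, which is the date termination becomes effective. 2030/12/09 is a Monday and is not a listed holiday, so no roll-forward applies.

2030/12/09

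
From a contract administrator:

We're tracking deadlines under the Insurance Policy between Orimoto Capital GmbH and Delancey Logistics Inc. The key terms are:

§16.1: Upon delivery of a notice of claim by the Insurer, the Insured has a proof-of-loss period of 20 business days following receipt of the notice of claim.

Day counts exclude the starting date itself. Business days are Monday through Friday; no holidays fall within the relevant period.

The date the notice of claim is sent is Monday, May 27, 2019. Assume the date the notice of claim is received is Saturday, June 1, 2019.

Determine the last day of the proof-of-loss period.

The last day of the proof-of-loss period: 20 business days after Saturday, June 1, 2019, skipping weekends — Jun 3, Jun 4, Jun 5, Jun 6, …, Jun 26, Jun 27, Jun 28 — lands on Friday, June 28, 2019.

June 28, 2019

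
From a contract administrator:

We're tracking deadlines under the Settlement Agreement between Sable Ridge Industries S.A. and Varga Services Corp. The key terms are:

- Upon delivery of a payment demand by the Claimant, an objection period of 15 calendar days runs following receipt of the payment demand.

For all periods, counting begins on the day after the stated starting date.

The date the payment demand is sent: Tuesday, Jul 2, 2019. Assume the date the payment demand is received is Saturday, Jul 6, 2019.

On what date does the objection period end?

Jul 21, 2019

Adding 15 calendar days to Jul 6, 2019 gives Jul 21, 2019, which is the last day of the objection period.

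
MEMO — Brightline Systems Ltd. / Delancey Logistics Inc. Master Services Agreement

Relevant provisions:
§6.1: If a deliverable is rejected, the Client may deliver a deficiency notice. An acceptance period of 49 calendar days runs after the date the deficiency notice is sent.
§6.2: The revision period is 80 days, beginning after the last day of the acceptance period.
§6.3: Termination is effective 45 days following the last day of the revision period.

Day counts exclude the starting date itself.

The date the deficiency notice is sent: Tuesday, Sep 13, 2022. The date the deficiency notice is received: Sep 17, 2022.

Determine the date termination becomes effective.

Adding 49 calendar days to Sep 13, 2022 gives Nov 1, 2022, which is the last day of the acceptance period.
Adding 80 calendar days to Nov 1, 2022 gives Jan 20, 2023, which is the last day of the revision period.
The date termination becomes effective: Jan 20, 2023 + 45 days = Mar 6, 2023.

Mar 6, 2023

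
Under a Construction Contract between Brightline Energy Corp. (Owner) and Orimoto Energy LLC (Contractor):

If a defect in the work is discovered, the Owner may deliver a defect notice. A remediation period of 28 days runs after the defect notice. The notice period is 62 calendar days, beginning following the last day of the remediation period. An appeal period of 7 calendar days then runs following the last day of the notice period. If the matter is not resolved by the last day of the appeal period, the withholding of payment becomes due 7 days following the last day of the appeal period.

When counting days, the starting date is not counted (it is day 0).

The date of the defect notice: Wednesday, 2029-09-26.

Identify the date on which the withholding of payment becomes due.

Adding 28 calendar days to 2029-09-26 gives 2029-10-24, which is the last day of the remediation period.
The last day of the notice period: 2029-10-24 + 62 days = 2029-12-25.
The last day of the appeal period: 7 calendar days after 2029-12-25 is 2030-01-01.
The date on which the withholding of payment becomes due: 7 calendar days after 2030-01-01 is 2030-01-08.

2030-01-08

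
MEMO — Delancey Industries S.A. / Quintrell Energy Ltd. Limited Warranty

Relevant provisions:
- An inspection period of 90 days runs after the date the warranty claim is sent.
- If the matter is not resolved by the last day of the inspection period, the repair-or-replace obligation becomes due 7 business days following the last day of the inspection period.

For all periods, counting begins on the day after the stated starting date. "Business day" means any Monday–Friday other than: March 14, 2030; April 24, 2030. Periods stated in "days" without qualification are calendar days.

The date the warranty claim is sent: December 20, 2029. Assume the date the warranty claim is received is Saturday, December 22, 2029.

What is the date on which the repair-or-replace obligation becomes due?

The last day of the inspection period: December 20, 2029 + 90 days = March 20, 2030.
The date on which the repair-or-replace obligation becomes due: counting 7 business days from Wednesday, March 20, 2030 (Mar 21, Mar 22, Mar 25, Mar 26, Mar 27, Mar 28, Mar 29, skipping weekends) reaches Friday, March 29, 2030.

March 29, 2030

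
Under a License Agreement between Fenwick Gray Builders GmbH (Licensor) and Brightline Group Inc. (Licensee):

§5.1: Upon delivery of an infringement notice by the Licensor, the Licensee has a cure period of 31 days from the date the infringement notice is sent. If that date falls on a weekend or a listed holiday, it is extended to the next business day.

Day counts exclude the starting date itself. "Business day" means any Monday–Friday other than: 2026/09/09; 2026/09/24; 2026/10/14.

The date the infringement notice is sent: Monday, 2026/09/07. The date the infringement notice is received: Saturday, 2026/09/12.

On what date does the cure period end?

2026/10/08

The last day of the cure period: 31 calendar days after 2026/09/07 is 2026/10/08. 2026/10/08 is a Thursday and is not a listed holiday, so no roll-forward applies.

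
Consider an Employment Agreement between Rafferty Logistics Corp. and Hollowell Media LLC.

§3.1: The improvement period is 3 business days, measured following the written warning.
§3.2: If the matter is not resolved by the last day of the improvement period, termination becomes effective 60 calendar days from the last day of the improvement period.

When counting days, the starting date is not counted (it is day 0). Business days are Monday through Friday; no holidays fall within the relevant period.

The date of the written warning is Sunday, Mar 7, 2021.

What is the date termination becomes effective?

May 9, 2021

The last day of the improvement period: 3 business days after Sunday, Mar 7, 2021, skipping weekends — Mar 8, Mar 9, Mar 10 — lands on Wednesday, Mar 10, 2021.
The date termination becomes effective: Mar 10, 2021 + 60 days = May 9, 2021.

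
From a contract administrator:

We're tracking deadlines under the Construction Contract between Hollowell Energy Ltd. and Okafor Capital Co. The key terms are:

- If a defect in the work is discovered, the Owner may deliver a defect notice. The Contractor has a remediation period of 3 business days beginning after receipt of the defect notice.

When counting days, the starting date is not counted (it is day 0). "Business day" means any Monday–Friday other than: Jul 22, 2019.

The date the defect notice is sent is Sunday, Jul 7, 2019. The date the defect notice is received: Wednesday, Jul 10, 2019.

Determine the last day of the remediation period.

From Wednesday, Jul 10, 2019, 3 business days (Jul 11, Jul 12, Jul 15, skipping weekends) brings us to Monday, Jul 15, 2019, which is the last day of the remediation period.

Jul 15, 2019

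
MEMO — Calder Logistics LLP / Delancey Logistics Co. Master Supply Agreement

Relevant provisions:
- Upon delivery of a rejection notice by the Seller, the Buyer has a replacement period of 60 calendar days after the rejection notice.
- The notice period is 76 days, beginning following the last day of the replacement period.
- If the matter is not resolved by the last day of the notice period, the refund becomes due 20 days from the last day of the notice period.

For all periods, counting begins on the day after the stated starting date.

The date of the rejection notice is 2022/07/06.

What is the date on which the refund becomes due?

2022/12/09

Adding 60 calendar days to 2022/07/06 gives 2022/09/04, which is the last day of the replacement period.
Adding 76 calendar days to 2022/09/04 gives 2022/11/19, which is the last day of the notice period.
The date on which the refund becomes due: 20 calendar days after 2022/11/19 is 2022/12/09.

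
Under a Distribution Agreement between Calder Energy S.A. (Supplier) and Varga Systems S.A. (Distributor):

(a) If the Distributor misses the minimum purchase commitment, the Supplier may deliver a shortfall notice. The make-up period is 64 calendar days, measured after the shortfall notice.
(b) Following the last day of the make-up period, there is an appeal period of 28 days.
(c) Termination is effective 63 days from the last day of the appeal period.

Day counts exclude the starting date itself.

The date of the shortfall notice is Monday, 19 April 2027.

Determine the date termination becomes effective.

21 September 2027

Adding 64 calendar days to 19 April 2027 gives 22 June 2027, which is the last day of the make-up period.
The last day of the appeal period: 22 June 2027 + 28 days = 20 July 2027.
Adding 63 calendar days to 20 July 2027 gives 21 September 2027, which is the date termination becomes effective.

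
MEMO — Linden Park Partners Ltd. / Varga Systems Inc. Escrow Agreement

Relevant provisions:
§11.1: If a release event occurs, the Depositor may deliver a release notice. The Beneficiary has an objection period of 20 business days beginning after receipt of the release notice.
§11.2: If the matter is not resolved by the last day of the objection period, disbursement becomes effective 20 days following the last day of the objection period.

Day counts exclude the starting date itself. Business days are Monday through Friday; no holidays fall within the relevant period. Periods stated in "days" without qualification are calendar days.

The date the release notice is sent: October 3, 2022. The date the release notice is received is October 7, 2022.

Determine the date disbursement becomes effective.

November 24, 2022

From Friday, October 7, 2022, 20 business days (Oct 10, Oct 11, Oct 12, Oct 13, …, Nov 2, Nov 3, Nov 4, skipping weekends) brings us to Friday, November 4, 2022, which is the last day of the objection period.
The date disbursement becomes effective: November 4, 2022 + 20 days = November 24, 2022.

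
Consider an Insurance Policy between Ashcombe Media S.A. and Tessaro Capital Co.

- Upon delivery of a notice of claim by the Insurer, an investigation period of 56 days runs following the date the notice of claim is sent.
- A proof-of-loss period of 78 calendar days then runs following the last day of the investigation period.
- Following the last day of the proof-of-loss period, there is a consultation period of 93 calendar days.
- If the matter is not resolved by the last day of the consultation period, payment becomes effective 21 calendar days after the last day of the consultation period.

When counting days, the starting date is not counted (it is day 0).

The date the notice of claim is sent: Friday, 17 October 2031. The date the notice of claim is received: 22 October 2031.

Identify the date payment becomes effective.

The last day of the investigation period: 56 calendar days after 17 October 2031 is 12 December 2031.
The last day of the proof-of-loss period: 12 December 2031 + 78 days = 28 February 2032.
The last day of the consultation period: 28 February 2032 + 93 days = 31 May 2032.
The date payment becomes effective: 21 calendar days after 31 May 2032 is 21 June 2032.

21 June 2032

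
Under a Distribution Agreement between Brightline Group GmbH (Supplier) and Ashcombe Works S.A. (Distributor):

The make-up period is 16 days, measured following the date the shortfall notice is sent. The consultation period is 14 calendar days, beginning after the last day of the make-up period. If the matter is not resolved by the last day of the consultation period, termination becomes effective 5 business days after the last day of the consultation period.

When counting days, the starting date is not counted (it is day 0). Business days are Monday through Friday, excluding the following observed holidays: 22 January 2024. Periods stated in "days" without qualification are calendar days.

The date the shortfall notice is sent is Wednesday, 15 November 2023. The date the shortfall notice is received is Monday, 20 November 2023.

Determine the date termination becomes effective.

22 December 2023

The last day of the make-up period: 16 calendar days after 15 November 2023 is 1 December 2023.
The last day of the consultation period: 14 calendar days after 1 December 2023 is 15 December 2023.
From Friday, 15 December 2023, 5 business days (Dec 18, Dec 19, Dec 20, Dec 21, Dec 22, skipping weekends) brings us to Friday, 22 December 2023, which is the date termination becomes effective.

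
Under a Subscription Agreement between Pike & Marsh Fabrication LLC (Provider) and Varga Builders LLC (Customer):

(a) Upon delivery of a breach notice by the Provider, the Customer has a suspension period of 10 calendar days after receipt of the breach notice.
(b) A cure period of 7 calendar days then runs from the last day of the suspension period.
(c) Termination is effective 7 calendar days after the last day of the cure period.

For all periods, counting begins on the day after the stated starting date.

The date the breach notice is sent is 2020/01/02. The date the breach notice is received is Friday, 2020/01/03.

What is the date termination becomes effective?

2020/01/27

The last day of the suspension period: 10 calendar days after 2020/01/03 is 2020/01/13.
Adding 7 calendar days to 2020/01/13 gives 2020/01/20, which is the last day of the cure period.
The date termination becomes effective: 2020/01/20 + 7 days = 2020/01/27.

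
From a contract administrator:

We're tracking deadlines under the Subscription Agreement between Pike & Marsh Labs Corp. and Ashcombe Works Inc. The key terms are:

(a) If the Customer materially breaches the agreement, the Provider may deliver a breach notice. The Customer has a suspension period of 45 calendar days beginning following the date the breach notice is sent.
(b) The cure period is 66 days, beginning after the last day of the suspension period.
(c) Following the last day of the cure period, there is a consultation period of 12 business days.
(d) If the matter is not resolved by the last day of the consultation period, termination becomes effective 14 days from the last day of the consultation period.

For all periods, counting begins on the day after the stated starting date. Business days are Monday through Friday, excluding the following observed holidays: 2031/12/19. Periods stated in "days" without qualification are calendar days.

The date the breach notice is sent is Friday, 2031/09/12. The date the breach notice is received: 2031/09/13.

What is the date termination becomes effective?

2032/02/02

Adding 45 calendar days to 2031/09/12 gives 2031/10/27, which is the last day of the suspension period.
The last day of the cure period: 66 calendar days after 2031/10/27 is 2032/01/01.
From Thursday, 2032/01/01, 12 business days (Jan 2, Jan 5, Jan 6, Jan 7, …, Jan 15, Jan 16, Jan 19, skipping weekends) brings us to Monday, 2032/01/19, which is the last day of the consultation period.
The date termination becomes effective: 14 calendar days after 2032/01/19 is 2032/02/02.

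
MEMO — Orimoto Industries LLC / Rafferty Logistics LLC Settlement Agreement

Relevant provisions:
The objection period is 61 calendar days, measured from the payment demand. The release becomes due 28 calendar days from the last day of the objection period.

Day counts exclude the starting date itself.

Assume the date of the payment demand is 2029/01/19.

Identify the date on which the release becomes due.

2029/04/18

Adding 61 calendar days to 2029/01/19 gives 2029/03/21, which is the last day of the objection period.
Adding 28 calendar days to 2029/03/21 gives 2029/04/18, which is the date on which the release becomes due.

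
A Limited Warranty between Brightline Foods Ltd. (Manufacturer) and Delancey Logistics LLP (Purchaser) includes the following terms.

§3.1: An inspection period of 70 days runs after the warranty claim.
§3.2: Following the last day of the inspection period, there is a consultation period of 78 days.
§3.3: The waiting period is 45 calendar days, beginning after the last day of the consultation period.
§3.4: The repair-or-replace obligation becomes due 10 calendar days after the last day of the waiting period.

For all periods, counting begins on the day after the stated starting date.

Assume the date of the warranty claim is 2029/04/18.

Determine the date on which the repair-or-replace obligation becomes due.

2029/11/07

The last day of the inspection period: 70 calendar days after 2029/04/18 is 2029/06/27.
The last day of the consultation period: 78 calendar days after 2029/06/27 is 2029/09/13.
The last day of the waiting period: 2029/09/13 + 45 days = 2029/10/28.
Adding 10 calendar days to 2029/10/28 gives 2029/11/07, which is the date on which the repair-or-replace obligation becomes due.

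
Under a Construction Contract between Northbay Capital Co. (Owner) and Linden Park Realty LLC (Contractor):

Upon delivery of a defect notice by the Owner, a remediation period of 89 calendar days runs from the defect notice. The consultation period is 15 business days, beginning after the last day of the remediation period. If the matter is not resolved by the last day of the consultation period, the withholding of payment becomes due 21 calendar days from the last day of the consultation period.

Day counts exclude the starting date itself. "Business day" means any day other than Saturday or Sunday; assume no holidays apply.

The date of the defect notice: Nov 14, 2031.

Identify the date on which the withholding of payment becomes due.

Adding 89 calendar days to Nov 14, 2031 gives Feb 11, 2032, which is the last day of the remediation period.
The last day of the consultation period: 15 business days after Wednesday, Feb 11, 2032, skipping weekends — Feb 12, Feb 13, Feb 16, Feb 17, …, Mar 1, Mar 2, Mar 3 — lands on Wednesday, Mar 3, 2032.
Adding 21 calendar days to Mar 3, 2032 gives Mar 24, 2032, which is the date on which the withholding of payment becomes due.

Mar 24, 2032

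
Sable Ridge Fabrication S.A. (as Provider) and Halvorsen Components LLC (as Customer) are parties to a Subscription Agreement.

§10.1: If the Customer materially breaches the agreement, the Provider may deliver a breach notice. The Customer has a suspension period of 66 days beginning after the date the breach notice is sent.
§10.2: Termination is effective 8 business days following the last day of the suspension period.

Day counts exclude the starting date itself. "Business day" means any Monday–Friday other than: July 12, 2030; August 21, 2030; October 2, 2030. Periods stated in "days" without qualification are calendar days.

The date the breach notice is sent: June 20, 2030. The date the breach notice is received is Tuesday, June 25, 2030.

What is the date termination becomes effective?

The last day of the suspension period: June 20, 2030 + 66 days = August 25, 2030.
The date termination becomes effective: counting 8 business days from Sunday, August 25, 2030 (Aug 26, Aug 27, Aug 28, Aug 29, Aug 30, Sep 2, Sep 3, Sep 4, skipping weekends) reaches Wednesday, September 4, 2030.

September 4, 2030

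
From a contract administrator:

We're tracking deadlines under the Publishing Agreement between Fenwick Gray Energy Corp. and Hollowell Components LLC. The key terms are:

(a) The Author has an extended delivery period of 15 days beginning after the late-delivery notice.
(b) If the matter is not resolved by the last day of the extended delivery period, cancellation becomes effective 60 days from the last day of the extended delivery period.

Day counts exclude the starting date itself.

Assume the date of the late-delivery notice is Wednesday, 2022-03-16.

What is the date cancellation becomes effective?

The last day of the extended delivery period: 15 calendar days after 2022-03-16 is 2022-03-31.
The date cancellation becomes effective: 60 calendar days after 2022-03-31 is 2022-05-30.

2022-05-30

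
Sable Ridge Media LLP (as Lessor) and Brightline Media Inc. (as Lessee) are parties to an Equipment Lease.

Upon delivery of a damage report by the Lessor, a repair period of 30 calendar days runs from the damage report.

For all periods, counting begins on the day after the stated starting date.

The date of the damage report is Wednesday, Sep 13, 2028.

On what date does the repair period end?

Oct 13, 2028

The last day of the repair period: Sep 13, 2028 + 30 days = Oct 13, 2028.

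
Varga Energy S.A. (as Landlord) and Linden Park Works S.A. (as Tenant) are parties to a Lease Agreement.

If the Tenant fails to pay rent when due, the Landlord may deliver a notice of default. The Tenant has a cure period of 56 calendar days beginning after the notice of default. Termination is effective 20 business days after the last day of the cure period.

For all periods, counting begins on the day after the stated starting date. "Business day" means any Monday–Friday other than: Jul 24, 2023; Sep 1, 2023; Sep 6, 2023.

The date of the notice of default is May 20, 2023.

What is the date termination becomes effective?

The last day of the cure period: May 20, 2023 + 56 days = Jul 15, 2023.
From Saturday, Jul 15, 2023, 20 business days (Jul 17, Jul 18, Jul 19, Jul 20, …, Aug 10, Aug 11, Aug 14, skipping weekends and the listed holiday on Jul 24) brings us to Monday, Aug 14, 2023, which is the date termination becomes effective.

Aug 14, 2023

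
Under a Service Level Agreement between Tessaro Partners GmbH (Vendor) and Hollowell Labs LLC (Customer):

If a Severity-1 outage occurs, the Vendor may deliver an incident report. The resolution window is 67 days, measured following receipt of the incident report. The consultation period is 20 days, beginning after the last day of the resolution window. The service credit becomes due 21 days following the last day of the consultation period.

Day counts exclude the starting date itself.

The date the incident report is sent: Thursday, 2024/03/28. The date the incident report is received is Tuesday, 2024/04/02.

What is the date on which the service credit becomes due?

2024/07/19

The last day of the resolution window: 2024/04/02 + 67 days = 2024/06/08.
The last day of the consultation period: 20 calendar days after 2024/06/08 is 2024/06/28.
Adding 21 calendar days to 2024/06/28 gives 2024/07/19, which is the date on which the service credit becomes due.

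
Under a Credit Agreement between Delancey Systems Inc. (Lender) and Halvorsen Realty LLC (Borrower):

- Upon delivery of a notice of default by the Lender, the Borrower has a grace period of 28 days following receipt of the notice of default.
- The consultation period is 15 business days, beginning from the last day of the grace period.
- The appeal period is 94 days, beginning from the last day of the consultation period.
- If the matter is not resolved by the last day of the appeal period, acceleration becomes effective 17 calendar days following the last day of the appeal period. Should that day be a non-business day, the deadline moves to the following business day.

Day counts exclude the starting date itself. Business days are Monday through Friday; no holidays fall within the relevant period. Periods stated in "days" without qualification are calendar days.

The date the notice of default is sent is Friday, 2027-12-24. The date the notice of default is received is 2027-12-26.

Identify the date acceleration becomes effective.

Adding 28 calendar days to 2027-12-26 gives 2028-01-23, which is the last day of the grace period.
From Sunday, 2028-01-23, 15 business days (Jan 24, Jan 25, Jan 26, Jan 27, …, Feb 9, Feb 10, Feb 11, skipping weekends) brings us to Friday, 2028-02-11, which is the last day of the consultation period.
The last day of the appeal period: 94 calendar days after 2028-02-11 is 2028-05-15.
The date acceleration becomes effective: 2028-05-15 + 17 days = 2028-06-01. 2028-06-01 is a Thursday, so no roll-forward applies.

2028-06-01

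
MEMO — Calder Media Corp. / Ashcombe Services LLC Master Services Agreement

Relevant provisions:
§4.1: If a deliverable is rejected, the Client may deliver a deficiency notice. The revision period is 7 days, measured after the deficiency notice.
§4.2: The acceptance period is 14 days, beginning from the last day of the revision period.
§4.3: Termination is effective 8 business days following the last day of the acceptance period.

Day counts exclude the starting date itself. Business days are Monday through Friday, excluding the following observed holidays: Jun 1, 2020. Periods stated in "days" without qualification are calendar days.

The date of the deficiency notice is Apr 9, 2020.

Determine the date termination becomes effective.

May 12, 2020

Adding 7 calendar days to Apr 9, 2020 gives Apr 16, 2020, which is the last day of the revision period.
The last day of the acceptance period: Apr 16, 2020 + 14 days = Apr 30, 2020.
From Thursday, Apr 30, 2020, 8 business days (May 1, May 4, May 5, May 6, May 7, May 8, May 11, May 12, skipping weekends) brings us to Tuesday, May 12, 2020, which is the date termination becomes effective.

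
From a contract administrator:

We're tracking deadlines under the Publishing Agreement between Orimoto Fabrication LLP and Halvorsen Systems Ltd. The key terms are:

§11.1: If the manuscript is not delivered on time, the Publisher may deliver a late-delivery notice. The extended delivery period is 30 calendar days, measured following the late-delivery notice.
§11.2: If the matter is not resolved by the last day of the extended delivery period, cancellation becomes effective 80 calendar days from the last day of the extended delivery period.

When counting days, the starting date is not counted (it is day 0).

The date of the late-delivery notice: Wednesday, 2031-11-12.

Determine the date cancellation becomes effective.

Adding 30 calendar days to 2031-11-12 gives 2031-12-12, which is the last day of the extended delivery period.
The date cancellation becomes effective: 80 calendar days after 2031-12-12 is 2032-03-01.

2032-03-01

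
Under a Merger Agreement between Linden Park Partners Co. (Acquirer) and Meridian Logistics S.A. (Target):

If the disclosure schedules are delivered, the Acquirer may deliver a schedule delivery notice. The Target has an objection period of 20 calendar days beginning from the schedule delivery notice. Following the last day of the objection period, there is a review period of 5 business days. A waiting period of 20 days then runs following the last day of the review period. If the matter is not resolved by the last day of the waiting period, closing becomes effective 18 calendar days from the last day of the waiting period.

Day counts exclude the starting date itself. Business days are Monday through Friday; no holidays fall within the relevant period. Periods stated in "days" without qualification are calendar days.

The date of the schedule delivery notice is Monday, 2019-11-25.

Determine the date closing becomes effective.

The last day of the objection period: 20 calendar days after 2019-11-25 is 2019-12-15.
The last day of the review period: counting 5 business days from Sunday, 2019-12-15 (Dec 16, Dec 17, Dec 18, Dec 19, Dec 20, skipping weekends) reaches Friday, 2019-12-20.
Adding 20 calendar days to 2019-12-20 gives 2020-01-09, which is the last day of the waiting period.
Adding 18 calendar days to 2020-01-09 gives 2020-01-27, which is the date closing becomes effective.

2020-01-27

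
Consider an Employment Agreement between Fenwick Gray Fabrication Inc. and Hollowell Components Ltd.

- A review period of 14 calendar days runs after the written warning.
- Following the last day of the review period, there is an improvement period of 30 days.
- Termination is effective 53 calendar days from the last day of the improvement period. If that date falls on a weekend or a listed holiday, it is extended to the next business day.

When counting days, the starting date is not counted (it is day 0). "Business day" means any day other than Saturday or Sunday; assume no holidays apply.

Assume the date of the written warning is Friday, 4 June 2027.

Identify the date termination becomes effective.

9 September 2027

The last day of the review period: 4 June 2027 + 14 days = 18 June 2027.
Adding 30 calendar days to 18 June 2027 gives 18 July 2027, which is the last day of the improvement period.
The date termination becomes effective: 53 calendar days after 18 July 2027 is 9 September 2027. 9 September 2027 is a Thursday, so no roll-forward applies.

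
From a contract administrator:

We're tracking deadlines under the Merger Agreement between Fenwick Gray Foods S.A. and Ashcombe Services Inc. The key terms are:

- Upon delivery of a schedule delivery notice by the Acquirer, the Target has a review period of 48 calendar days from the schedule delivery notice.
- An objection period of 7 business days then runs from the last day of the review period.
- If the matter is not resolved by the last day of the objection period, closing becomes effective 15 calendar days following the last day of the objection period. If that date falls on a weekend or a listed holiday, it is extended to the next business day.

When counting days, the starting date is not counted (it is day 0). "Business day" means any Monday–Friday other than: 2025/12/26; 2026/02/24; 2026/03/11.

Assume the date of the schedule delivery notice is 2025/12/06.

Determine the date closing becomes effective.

The last day of the review period: 48 calendar days after 2025/12/06 is 2026/01/23.
The last day of the objection period: counting 7 business days from Friday, 2026/01/23 (Jan 26, Jan 27, Jan 28, Jan 29, Jan 30, Feb 2, Feb 3, skipping weekends) reaches Tuesday, 2026/02/03.
The date closing becomes effective: 15 calendar days after 2026/02/03 is 2026/02/18. 2026/02/18 is a Wednesday and is not a listed holiday, so no roll-forward applies.

2026/02/18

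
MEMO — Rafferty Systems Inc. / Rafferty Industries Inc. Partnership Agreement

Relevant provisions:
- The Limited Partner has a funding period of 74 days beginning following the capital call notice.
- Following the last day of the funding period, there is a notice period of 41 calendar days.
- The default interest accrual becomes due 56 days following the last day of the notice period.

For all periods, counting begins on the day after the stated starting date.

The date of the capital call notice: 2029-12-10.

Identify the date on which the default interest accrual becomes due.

2030-05-30

Adding 74 calendar days to 2029-12-10 gives 2030-02-22, which is the last day of the funding period.
The last day of the notice period: 2030-02-22 + 41 days = 2030-04-04.
The date on which the default interest accrual becomes due: 56 calendar days after 2030-04-04 is 2030-05-30.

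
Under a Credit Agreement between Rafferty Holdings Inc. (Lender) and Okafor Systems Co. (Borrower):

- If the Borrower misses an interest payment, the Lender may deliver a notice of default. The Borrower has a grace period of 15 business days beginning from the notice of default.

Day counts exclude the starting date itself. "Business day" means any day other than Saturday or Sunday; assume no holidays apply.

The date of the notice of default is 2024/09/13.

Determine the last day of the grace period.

The last day of the grace period: counting 15 business days from Friday, 2024/09/13 (Sep 16, Sep 17, Sep 18, Sep 19, …, Oct 2, Oct 3, Oct 4, skipping weekends) reaches Friday, 2024/10/04.

2024/10/04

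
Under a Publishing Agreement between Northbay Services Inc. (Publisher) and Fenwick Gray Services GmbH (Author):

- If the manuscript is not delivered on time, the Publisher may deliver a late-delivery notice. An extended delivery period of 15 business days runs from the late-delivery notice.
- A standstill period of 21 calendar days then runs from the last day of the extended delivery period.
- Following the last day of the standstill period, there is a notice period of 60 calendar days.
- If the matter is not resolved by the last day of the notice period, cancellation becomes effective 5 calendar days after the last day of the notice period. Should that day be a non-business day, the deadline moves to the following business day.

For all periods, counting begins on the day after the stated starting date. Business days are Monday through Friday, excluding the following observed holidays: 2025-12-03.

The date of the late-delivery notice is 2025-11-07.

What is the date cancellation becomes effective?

The last day of the extended delivery period: counting 15 business days from Friday, 2025-11-07 (Nov 10, Nov 11, Nov 12, Nov 13, …, Nov 26, Nov 27, Nov 28, skipping weekends) reaches Friday, 2025-11-28.
The last day of the standstill period: 21 calendar days after 2025-11-28 is 2025-12-19.
The last day of the notice period: 60 calendar days after 2025-12-19 is 2026-02-17.
Adding 5 calendar days to 2026-02-17 gives 2026-02-22, which is the date cancellation becomes effective. That falls on a Sunday, so it rolls to the next business day, Monday, 2026-02-23.

2026-02-23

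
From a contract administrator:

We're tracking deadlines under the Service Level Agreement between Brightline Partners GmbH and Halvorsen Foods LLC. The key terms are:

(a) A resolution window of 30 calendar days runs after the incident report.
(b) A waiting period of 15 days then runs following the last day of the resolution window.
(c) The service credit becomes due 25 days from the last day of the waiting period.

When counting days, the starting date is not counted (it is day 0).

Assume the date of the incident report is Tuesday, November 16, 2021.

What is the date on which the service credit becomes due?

January 25, 2022

Adding 30 calendar days to November 16, 2021 gives December 16, 2021, which is the last day of the resolution window.
The last day of the waiting period: 15 calendar days after December 16, 2021 is December 31, 2021.
The date on which the service credit becomes due: December 31, 2021 + 25 days = January 25, 2022.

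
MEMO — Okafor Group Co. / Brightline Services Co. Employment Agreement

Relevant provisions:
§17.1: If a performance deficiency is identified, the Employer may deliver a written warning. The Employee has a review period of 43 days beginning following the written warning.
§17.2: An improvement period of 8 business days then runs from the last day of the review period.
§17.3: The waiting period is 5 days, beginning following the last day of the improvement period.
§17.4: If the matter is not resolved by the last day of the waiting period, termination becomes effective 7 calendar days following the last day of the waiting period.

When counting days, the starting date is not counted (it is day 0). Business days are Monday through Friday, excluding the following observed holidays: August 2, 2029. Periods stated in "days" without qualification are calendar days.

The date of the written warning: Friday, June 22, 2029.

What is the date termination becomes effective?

August 27, 2029

The last day of the review period: 43 calendar days after June 22, 2029 is August 4, 2029.
The last day of the improvement period: counting 8 business days from Saturday, August 4, 2029 (Aug 6, Aug 7, Aug 8, Aug 9, Aug 10, Aug 13, Aug 14, Aug 15, skipping weekends) reaches Wednesday, August 15, 2029.
The last day of the waiting period: August 15, 2029 + 5 days = August 20, 2029.
The date termination becomes effective: August 20, 2029 + 7 days = August 27, 2029.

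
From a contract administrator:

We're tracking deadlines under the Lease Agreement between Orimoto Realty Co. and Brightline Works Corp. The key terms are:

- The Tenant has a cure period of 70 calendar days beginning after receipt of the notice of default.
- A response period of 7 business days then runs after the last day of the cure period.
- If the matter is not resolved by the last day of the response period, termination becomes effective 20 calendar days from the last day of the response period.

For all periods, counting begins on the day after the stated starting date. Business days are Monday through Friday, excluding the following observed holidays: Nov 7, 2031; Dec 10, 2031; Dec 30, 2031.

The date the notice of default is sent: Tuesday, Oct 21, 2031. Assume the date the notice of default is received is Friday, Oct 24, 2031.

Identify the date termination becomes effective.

The last day of the cure period: 70 calendar days after Oct 24, 2031 is Jan 2, 2032.
From Friday, Jan 2, 2032, 7 business days (Jan 5, Jan 6, Jan 7, Jan 8, Jan 9, Jan 12, Jan 13, skipping weekends) brings us to Tuesday, Jan 13, 2032, which is the last day of the response period.
Adding 20 calendar days to Jan 13, 2032 gives Feb 2, 2032, which is the date termination becomes effective.

Feb 2, 2032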